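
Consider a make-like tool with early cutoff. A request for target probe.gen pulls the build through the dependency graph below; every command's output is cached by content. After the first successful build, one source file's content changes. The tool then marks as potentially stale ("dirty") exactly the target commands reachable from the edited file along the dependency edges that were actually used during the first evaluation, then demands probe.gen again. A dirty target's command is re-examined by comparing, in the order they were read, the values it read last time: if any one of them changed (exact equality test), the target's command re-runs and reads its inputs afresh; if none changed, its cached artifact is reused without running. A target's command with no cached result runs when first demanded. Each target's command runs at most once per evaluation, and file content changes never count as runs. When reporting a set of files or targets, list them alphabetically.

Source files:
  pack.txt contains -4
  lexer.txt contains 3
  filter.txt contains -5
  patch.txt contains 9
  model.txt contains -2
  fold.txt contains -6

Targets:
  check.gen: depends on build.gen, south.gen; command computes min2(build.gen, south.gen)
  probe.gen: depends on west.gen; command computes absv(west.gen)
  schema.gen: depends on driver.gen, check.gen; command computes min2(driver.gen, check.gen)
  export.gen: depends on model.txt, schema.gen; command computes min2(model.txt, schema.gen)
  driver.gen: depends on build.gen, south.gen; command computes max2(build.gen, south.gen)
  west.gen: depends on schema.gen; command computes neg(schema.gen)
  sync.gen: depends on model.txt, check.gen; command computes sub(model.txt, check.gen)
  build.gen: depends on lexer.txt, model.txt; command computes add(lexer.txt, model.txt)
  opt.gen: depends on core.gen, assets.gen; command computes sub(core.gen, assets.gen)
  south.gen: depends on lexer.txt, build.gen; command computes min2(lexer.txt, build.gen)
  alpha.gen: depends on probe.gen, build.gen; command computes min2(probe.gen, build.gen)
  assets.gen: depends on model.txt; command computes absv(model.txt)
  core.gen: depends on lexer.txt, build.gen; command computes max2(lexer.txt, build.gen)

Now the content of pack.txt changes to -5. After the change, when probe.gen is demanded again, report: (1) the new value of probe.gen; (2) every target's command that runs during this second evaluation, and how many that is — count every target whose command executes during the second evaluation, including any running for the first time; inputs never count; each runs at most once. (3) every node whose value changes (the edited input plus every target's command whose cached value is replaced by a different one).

Demanding probe.gen again yields 1.
0 target commands run: none.
The nodes whose values change: pack.txt.
Note the shortcut — nothing in the graph depends on pack.txt at all, so no recomputation happens.

First demand of the output computes:
  build.gen = add(3, -2) = 1
  south.gen = min2(3, 1) = 1
  check.gen = min2(1, 1) = 1
  driver.gen = max2(1, 1) = 1
  schema.gen = min2(1, 1) = 1
  west.gen = neg(1) = -1
  probe.gen = absv(-1) = 1

After the edit, cleaning proceeds:
  no node depends on pack.txt at all; the second demand re-runs nothing.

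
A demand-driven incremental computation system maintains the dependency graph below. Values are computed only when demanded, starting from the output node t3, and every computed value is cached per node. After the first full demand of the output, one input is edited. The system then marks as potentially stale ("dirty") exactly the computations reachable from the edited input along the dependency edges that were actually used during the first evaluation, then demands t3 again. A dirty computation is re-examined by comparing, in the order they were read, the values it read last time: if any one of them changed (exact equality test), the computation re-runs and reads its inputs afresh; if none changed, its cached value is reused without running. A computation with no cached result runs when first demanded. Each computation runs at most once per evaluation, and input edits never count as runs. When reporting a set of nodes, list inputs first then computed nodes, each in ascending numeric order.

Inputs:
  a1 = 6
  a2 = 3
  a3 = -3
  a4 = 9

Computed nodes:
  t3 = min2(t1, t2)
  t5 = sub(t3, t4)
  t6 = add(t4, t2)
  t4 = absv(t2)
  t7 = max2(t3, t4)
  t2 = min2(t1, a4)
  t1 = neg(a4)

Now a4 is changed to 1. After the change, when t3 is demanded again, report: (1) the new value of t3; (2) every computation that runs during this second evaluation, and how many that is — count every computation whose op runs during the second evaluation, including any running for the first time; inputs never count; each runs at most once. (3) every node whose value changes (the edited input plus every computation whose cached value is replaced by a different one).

First evaluation (everything demanded from the output):
  t1 = neg(9) = -9
  t2 = min2(-9, 9) = -9
  t3 = min2(-9, -9) = -9

Propagation after the edit:
  t1: runs — a4 9->1; result -1.
  t2: runs — t1 -9->-1; a4 9->1; result -1.
  t3: runs — t1 -9->-1; t2 -9->-1; result -1.

New value of t3: -1.
Computations that run: t1, t2, t3 — 3 in total.
Values that change: a4, t1, t2, t3.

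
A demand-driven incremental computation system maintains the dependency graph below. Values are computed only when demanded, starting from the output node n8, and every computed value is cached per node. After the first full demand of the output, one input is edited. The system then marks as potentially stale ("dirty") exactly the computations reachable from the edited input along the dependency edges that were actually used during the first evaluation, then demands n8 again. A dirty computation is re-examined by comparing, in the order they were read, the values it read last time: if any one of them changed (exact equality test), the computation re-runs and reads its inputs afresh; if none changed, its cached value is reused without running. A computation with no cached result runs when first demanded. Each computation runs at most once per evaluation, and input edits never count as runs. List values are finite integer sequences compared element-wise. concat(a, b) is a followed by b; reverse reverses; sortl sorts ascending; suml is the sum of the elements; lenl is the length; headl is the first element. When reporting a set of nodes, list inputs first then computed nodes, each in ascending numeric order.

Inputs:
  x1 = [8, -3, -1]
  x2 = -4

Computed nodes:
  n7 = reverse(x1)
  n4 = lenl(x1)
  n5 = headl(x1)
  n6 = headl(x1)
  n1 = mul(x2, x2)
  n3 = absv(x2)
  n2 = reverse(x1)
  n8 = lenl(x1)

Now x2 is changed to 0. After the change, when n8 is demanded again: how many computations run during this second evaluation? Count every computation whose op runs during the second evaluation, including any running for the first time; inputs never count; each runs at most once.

First evaluation (everything demanded from the output):
  n8 = lenl([8, -3, -1]) = 3

Propagation after the edit:
  x2 feeds no computation that the output demands — nothing is marked dirty and nothing runs.

Key observation: x2 is never demanded by the output, so the edit triggers no recomputation at all.

Computations that run: none — 0 in total.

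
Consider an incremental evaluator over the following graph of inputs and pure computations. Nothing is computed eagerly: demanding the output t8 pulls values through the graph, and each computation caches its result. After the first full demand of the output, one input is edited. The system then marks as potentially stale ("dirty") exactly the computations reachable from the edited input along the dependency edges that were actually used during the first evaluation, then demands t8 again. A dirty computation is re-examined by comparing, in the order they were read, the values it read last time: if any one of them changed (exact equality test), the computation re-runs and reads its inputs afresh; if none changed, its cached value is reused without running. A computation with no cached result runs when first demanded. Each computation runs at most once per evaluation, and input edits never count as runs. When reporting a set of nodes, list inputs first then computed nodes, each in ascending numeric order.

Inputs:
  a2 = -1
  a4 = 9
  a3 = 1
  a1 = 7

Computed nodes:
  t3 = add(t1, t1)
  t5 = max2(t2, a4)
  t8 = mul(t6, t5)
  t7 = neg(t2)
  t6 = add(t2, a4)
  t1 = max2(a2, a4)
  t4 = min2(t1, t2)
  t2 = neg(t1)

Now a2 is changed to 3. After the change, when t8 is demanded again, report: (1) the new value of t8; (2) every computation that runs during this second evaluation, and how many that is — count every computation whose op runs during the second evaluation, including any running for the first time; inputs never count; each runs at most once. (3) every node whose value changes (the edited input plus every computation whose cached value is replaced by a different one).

t8 now evaluates to 0.
Run set: t1 (1 run).
Changed values: a2.
The important point: t1 recomputes to an identical value, and the output ends up unchanged.

Initial pass — values computed on the first demand:
  t1 = max2(-1, 9) = 9
  t2 = neg(9) = -9
  t5 = max2(-9, 9) = 9
  t6 = add(-9, 9) = 0
  t8 = mul(0, 9) = 0

Second demand — change propagation:
  t1: re-runs because a2 -1->3; new result 9 (unchanged).
  t2: re-examined; everything it read last time is the same (t1 unchanged) — cache -9 kept, no run.
  t5: re-examined; everything it read last time is the same (t2 unchanged, a4 unchanged) — cache 9 kept, no run.
  t6: re-examined; everything it read last time is the same (t2 unchanged, a4 unchanged) — cache 0 kept, no run.
  t8: re-examined; everything it read last time is the same (t6 unchanged, t5 unchanged) — cache 0 kept, no run.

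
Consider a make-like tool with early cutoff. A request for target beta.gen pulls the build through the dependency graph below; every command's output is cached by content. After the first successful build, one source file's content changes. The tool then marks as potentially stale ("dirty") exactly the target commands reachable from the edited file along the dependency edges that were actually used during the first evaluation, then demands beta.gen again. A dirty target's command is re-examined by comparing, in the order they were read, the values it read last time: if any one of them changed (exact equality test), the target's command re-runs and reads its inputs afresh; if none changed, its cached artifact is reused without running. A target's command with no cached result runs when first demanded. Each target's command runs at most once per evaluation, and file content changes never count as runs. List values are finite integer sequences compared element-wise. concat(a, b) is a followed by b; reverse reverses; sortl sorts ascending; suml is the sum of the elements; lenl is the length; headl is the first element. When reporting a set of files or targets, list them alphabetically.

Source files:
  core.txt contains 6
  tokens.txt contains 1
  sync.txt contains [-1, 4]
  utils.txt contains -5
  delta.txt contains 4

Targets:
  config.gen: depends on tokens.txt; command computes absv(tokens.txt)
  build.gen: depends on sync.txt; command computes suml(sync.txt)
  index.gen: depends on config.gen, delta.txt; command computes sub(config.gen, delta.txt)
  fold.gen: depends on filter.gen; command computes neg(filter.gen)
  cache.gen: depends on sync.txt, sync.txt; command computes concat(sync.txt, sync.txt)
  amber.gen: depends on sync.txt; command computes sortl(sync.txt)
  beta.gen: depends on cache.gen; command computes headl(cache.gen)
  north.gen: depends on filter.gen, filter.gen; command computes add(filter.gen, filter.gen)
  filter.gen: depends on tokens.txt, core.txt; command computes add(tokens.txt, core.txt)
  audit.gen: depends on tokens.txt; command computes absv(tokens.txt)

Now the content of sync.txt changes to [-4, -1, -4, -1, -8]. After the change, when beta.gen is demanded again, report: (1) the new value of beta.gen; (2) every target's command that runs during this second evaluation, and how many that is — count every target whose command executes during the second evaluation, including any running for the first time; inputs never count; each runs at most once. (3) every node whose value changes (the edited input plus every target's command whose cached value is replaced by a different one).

Demanding beta.gen again yields -4.
2 target commands run: beta.gen, cache.gen.
The nodes whose values change: beta.gen, cache.gen, sync.txt.

First demand of the output computes:
  cache.gen = concat([-1, 4], [-1, 4]) = [-1, 4, -1, 4]
  beta.gen = headl([-1, 4, -1, 4]) = -1

After the edit, cleaning proceeds:
  cache.gen: a read changed (sync.txt [-1, 4]->[-4, -1, -4, -1, -8]; sync.txt [-1, 4]->[-4, -1, -4, -1, -8]) — executes, giving [-4, -1, -4, -1, -8, -4, -1, -4, -1, -8].
  beta.gen: a read changed (cache.gen [-1, 4, -1, 4]->[-4, -1, -4, -1, -8, -4, -1, -4, -1, -8]) — executes, giving -4.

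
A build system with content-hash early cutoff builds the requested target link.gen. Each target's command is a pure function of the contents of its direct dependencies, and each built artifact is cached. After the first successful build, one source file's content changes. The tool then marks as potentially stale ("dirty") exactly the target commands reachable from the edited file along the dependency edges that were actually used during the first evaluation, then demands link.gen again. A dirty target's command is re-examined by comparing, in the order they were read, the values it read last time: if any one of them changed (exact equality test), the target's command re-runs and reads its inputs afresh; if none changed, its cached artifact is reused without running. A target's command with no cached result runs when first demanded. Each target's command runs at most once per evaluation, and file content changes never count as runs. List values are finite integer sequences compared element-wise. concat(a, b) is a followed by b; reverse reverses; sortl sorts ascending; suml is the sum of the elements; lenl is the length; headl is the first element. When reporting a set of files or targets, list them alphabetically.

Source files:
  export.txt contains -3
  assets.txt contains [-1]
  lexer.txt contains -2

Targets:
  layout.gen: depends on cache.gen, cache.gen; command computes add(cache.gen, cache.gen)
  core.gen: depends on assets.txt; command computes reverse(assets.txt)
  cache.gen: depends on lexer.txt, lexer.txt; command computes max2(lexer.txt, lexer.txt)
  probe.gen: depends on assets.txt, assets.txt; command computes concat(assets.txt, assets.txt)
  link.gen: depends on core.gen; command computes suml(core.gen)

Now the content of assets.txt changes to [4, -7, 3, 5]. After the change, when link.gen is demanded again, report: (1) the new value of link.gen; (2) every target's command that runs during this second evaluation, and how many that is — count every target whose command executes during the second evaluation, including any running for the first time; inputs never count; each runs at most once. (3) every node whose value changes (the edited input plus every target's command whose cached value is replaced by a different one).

New value of link.gen: 5.
Target commands that run: core.gen, link.gen — 2 in total.
Values that change: assets.txt, core.gen, link.gen.

First evaluation (everything demanded from the output):
  core.gen = reverse([-1]) = [-1]
  link.gen = suml([-1]) = -1

Propagation after the edit:
  core.gen: runs — assets.txt [-1]->[4, -7, 3, 5]; result [5, 3, -7, 4].
  link.gen: runs — core.gen [-1]->[5, 3, -7, 4]; result 5.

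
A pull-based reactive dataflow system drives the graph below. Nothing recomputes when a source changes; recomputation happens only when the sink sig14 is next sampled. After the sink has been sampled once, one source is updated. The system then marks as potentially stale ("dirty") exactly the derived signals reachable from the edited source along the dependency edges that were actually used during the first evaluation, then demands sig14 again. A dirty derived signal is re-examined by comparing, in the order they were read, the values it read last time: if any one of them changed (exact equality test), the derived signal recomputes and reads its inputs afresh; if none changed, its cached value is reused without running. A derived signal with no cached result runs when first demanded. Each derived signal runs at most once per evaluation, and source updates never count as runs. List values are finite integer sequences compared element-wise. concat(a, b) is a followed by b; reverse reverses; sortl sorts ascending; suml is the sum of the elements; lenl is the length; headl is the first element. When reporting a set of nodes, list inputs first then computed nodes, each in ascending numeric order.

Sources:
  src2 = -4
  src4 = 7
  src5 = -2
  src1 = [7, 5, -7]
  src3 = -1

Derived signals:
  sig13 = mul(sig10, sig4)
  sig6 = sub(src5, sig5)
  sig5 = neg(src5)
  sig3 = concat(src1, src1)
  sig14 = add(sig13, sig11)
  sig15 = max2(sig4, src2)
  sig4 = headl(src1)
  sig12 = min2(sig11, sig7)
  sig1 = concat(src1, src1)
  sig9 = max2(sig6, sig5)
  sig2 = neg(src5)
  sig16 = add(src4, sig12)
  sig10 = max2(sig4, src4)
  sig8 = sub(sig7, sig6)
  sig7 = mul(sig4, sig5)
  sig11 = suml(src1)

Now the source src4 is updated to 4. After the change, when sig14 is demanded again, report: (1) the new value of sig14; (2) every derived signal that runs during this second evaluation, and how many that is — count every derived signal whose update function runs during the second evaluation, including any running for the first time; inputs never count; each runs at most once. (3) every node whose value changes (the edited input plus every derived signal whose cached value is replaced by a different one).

New value of sig14: 54.
Derived signals that run: sig10 — 1 in total.
Values that change: src4.
Key observation: the change is absorbed at sig10 — it re-runs but produces the same value, and the output's value is unchanged.

First evaluation (everything demanded from the output):
  sig4 = headl([7, 5, -7]) = 7
  sig10 = max2(7, 7) = 7
  sig11 = suml([7, 5, -7]) = 5
  sig13 = mul(7, 7) = 49
  sig14 = add(49, 5) = 54

Propagation after the edit:
  sig10: runs — src4 7->4; result 7 (same value as before).
  sig13: checked — values it read are unchanged (sig10 unchanged, sig4 unchanged); reused cached 49 without running.
  sig14: checked — values it read are unchanged (sig13 unchanged, sig11 unchanged); reused cached 54 without running.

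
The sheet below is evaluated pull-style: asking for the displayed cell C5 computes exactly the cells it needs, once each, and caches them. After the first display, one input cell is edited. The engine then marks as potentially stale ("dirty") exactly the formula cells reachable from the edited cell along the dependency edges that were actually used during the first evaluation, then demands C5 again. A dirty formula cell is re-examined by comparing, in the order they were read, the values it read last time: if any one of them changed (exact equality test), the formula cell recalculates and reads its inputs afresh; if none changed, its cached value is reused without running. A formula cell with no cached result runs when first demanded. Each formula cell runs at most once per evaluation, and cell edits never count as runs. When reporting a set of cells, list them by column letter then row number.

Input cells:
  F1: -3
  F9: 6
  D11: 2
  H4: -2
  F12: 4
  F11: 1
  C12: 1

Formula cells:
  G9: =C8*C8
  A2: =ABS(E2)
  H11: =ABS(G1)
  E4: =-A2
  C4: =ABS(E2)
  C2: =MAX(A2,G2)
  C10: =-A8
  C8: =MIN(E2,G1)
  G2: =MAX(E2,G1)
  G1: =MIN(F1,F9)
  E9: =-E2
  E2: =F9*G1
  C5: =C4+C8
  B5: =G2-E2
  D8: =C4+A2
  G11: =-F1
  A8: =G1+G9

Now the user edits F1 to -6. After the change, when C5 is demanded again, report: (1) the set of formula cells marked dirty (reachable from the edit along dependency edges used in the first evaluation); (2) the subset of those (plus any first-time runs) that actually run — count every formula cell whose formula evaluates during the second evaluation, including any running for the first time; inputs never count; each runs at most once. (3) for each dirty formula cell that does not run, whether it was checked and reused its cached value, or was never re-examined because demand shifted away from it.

The edit dirties: C4, C5, C8, E2, G1.
5 formula cells run: C4, C5, C8, E2, G1.
No dirty formula cell escaped a run.

First demand of the output computes:
  G1 = MIN(-3, 6) = -3
  E2 = 6 * -3 = -18
  C4 = ABS(-18) = 18
  C8 = MIN(-18, -3) = -18
  C5 = 18 + -18 = 0

After the edit, cleaning proceeds:
  G1: a read changed (F1 -3->-6) — executes, giving -6.
  E2: a read changed (G1 -3->-6) — executes, giving -36.
  C4: a read changed (E2 -18->-36) — executes, giving 36.
  C8: a read changed (E2 -18->-36; G1 -3->-6) — executes, giving -36.
  C5: a read changed (C4 18->36; C8 -18->-36) — executes, giving 0 — identical to its old value.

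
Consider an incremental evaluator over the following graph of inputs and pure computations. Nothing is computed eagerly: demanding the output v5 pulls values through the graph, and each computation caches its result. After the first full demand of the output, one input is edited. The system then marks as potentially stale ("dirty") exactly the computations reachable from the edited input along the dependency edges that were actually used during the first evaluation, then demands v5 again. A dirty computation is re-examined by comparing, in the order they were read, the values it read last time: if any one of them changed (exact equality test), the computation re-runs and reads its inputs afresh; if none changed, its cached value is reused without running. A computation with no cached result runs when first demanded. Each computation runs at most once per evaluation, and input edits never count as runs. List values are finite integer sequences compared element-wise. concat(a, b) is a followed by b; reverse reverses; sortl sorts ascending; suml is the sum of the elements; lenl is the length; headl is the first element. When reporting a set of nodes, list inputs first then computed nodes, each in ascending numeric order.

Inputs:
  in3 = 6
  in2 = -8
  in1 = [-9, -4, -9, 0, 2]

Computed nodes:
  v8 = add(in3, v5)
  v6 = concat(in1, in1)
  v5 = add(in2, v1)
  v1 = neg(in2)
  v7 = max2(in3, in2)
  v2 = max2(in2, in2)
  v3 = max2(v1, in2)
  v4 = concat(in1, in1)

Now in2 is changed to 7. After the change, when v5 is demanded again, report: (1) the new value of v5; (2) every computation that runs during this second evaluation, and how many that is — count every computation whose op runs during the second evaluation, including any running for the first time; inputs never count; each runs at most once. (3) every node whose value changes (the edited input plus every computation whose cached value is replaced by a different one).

Initial pass — values computed on the first demand:
  v1 = neg(-8) = 8
  v5 = add(-8, 8) = 0

Second demand — change propagation:
  v1: re-runs because in2 -8->7; new result -7.
  v5: re-runs because in2 -8->7; v1 8->-7; new result 0 (unchanged).

v5 now evaluates to 0.
Run set: v1, v5 (2 run).
Changed values: in2, v1.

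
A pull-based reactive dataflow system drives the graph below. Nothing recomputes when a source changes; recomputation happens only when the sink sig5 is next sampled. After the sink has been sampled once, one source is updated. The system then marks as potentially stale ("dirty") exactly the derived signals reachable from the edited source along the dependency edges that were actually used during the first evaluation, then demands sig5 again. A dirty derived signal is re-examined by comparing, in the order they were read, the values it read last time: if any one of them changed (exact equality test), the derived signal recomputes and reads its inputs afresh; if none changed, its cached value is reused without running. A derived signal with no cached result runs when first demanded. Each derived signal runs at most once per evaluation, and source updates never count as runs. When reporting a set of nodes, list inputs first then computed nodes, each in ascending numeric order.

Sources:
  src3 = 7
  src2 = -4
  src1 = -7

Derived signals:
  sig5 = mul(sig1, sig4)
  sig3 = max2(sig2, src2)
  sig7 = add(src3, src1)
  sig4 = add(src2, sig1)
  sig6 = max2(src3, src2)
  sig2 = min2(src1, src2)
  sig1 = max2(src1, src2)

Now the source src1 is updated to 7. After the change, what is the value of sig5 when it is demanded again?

New value of sig5: 21.

First evaluation (everything demanded from the output):
  sig1 = max2(-7, -4) = -4
  sig4 = add(-4, -4) = -8
  sig5 = mul(-4, -8) = 32

Propagation after the edit:
  sig1: runs — src1 -7->7; result 7.
  sig4: runs — sig1 -4->7; result 3.
  sig5: runs — sig1 -4->7; sig4 -8->3; result 21.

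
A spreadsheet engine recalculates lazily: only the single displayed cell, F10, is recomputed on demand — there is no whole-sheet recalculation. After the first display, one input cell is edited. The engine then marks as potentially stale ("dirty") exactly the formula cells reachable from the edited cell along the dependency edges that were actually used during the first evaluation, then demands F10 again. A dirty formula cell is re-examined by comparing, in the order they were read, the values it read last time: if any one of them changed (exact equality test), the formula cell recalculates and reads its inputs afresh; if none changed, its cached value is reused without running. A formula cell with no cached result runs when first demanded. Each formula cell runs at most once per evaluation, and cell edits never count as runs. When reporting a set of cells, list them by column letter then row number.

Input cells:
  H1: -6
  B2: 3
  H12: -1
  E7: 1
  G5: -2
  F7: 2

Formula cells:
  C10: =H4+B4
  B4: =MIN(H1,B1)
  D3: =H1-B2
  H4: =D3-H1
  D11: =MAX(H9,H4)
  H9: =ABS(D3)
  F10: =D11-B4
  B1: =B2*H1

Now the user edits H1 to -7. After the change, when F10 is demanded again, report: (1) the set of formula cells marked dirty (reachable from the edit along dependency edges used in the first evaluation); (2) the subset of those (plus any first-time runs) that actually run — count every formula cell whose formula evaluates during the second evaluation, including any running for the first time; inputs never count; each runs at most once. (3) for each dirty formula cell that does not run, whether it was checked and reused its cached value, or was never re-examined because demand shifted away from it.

First evaluation (everything demanded from the output):
  B1 = 3 * -6 = -18
  B4 = MIN(-6, -18) = -18
  D3 = -6 - 3 = -9
  H4 = -9 - -6 = -3
  H9 = ABS(-9) = 9
  D11 = MAX(9, -3) = 9
  F10 = 9 - -18 = 27

Propagation after the edit:
  B1: runs — H1 -6->-7; result -21.
  B4: runs — H1 -6->-7; B1 -18->-21; result -21.
  D3: runs — H1 -6->-7; result -10.
  H4: runs — D3 -9->-10; H1 -6->-7; result -3 (same value as before).
  H9: runs — D3 -9->-10; result 10.
  D11: runs — H9 9->10; result 10.
  F10: runs — D11 9->10; B4 -18->-21; result 31.

Marked dirty: B1, B4, D3, D11, F10, H4, H9.
Formula cells that run: B1, B4, D3, D11, F10, H4, H9 — 7 in total.
Every dirty formula cell ran.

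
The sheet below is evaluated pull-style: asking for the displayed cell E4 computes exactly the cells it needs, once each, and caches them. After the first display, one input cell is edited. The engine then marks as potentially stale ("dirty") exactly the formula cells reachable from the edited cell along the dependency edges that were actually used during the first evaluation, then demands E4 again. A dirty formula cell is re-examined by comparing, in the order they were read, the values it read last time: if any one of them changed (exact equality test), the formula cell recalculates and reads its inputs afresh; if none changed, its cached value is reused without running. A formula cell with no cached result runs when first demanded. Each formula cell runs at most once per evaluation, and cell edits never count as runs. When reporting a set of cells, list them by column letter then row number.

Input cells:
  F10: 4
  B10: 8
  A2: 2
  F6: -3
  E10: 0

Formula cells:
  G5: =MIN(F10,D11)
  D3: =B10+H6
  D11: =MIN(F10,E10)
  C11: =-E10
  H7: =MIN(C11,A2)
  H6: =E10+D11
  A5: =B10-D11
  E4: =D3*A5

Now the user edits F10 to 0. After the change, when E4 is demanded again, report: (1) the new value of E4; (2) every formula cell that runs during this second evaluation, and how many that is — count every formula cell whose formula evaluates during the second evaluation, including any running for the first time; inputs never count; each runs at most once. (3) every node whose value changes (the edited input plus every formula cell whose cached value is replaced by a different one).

Demanding E4 again yields 64.
1 formula cells run: D11.
The nodes whose values change: F10.
Note the absorption at D11: it re-runs yet its value is the same, leaving the output's value untouched.

First demand of the output computes:
  D11 = MIN(4, 0) = 0
  A5 = 8 - 0 = 8
  H6 = 0 + 0 = 0
  D3 = 8 + 0 = 8
  E4 = 8 * 8 = 64

After the edit, cleaning proceeds:
  D11: a read changed (F10 4->0) — executes, giving 0 — identical to its old value.
  A5: dirty, but its reads are unchanged (B10 unchanged, D11 unchanged); cached 8 stands.
  H6: dirty, but its reads are unchanged (E10 unchanged, D11 unchanged); cached 0 stands.
  D3: dirty, but its reads are unchanged (B10 unchanged, H6 unchanged); cached 8 stands.
  E4: dirty, but its reads are unchanged (D3 unchanged, A5 unchanged); cached 64 stands.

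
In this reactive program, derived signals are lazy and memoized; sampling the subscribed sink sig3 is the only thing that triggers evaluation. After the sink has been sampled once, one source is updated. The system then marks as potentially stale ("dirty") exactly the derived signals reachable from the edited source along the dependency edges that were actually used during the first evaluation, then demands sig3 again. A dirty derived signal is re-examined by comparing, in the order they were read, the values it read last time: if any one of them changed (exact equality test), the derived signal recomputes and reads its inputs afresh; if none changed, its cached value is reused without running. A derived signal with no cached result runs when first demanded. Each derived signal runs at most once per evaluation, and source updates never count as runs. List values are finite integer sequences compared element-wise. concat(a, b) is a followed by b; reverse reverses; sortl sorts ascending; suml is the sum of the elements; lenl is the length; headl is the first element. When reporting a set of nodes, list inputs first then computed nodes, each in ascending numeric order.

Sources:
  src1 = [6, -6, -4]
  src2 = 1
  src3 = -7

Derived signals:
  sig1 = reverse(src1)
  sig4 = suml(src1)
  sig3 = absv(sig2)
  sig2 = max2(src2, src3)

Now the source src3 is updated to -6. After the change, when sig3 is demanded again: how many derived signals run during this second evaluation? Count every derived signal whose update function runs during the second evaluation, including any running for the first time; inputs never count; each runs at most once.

1 derived signals run: sig2.
Note the absorption at sig2: it re-runs yet its value is the same, leaving the output's value untouched.

First demand of the output computes:
  sig2 = max2(1, -7) = 1
  sig3 = absv(1) = 1

After the edit, cleaning proceeds:
  sig2: a read changed (src3 -7->-6) — executes, giving 1 — identical to its old value.
  sig3: dirty, but its reads are unchanged (sig2 unchanged); cached 1 stands.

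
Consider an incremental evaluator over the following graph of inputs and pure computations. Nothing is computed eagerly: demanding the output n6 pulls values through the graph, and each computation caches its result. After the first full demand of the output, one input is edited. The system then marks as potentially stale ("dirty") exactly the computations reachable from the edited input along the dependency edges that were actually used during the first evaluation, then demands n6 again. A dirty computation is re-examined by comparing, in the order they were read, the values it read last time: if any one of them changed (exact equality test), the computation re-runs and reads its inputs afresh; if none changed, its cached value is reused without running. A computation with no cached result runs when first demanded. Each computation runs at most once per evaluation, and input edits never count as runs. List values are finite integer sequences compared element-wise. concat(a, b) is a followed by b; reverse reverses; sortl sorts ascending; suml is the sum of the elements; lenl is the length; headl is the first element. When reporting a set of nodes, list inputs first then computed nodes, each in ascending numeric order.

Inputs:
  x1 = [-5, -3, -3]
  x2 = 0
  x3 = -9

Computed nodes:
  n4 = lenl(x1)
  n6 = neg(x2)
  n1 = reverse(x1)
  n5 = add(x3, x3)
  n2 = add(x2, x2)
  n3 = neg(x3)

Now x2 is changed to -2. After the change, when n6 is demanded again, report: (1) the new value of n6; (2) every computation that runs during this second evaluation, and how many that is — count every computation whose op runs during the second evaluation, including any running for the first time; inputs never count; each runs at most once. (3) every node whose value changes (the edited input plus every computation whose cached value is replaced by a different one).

n6 now evaluates to 2.
Run set: n6 (1 run).
Changed values: x2, n6.

Initial pass — values computed on the first demand:
  n6 = neg(0) = 0

Second demand — change propagation:
  n6: re-runs because x2 0->-2; new result 2.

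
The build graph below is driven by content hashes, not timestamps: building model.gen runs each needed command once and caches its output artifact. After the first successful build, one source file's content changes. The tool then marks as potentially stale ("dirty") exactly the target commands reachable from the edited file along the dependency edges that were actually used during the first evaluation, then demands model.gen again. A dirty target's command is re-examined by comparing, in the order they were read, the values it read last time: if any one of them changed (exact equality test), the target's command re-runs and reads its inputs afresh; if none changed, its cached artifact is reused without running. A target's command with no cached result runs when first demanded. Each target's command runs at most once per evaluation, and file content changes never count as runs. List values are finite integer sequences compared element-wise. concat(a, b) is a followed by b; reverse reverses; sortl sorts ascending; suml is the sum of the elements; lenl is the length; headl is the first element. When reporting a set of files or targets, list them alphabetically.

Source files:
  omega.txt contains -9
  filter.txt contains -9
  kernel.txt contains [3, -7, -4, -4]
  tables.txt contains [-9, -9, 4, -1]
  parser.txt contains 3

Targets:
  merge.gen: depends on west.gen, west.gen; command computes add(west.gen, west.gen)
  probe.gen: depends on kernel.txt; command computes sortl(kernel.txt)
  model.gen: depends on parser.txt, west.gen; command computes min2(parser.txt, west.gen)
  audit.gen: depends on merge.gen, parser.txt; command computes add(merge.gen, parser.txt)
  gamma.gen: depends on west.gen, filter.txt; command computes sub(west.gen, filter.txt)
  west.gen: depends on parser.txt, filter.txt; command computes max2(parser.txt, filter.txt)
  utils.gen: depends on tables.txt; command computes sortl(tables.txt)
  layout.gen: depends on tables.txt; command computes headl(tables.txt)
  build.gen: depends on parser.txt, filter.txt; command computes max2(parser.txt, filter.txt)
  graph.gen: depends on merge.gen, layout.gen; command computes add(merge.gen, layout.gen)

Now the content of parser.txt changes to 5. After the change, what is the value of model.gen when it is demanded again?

model.gen now evaluates to 5.

Initial pass — values computed on the first demand:
  west.gen = max2(3, -9) = 3
  model.gen = min2(3, 3) = 3

Second demand — change propagation:
  west.gen: re-runs because parser.txt 3->5; new result 5.
  model.gen: re-runs because parser.txt 3->5; west.gen 3->5; new result 5.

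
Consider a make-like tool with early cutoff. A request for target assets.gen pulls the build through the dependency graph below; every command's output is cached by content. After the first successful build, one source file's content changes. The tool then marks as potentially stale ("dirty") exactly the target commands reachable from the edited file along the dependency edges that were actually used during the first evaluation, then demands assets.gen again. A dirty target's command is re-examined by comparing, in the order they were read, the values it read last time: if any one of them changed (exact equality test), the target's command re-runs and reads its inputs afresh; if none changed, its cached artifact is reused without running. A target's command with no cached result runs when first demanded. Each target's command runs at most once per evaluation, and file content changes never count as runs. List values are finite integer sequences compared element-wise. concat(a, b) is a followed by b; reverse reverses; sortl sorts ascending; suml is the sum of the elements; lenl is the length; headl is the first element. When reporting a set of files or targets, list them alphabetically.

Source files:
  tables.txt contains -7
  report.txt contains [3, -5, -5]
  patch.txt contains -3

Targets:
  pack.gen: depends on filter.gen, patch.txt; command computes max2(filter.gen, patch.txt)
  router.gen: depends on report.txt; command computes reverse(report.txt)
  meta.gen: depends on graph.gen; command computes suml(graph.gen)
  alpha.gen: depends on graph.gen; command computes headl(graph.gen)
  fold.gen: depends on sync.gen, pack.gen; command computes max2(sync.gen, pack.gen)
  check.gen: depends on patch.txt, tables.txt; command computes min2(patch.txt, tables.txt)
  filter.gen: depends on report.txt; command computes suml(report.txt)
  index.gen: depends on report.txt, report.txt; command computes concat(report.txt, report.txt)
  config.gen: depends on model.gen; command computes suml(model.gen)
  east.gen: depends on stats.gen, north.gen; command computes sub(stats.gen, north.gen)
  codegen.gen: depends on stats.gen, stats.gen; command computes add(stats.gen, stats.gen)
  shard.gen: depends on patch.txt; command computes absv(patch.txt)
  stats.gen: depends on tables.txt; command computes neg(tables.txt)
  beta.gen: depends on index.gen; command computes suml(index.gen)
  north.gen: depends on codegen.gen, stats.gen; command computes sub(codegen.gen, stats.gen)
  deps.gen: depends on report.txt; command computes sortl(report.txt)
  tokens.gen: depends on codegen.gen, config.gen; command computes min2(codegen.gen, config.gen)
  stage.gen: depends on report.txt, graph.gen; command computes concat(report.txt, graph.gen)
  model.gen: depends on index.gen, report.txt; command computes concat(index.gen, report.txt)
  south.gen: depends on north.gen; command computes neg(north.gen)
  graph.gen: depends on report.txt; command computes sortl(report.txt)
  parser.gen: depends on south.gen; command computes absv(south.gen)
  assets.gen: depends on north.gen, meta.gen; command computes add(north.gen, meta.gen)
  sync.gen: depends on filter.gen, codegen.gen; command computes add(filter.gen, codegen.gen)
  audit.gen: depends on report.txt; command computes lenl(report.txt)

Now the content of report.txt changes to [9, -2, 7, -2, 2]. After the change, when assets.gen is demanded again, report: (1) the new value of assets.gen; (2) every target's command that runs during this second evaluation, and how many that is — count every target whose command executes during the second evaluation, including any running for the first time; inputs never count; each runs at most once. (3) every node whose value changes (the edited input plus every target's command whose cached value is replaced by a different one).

First demand of the output computes:
  graph.gen = sortl([3, -5, -5]) = [-5, -5, 3]
  meta.gen = suml([-5, -5, 3]) = -7
  stats.gen = neg(-7) = 7
  codegen.gen = add(7, 7) = 14
  north.gen = sub(14, 7) = 7
  assets.gen = add(7, -7) = 0

After the edit, cleaning proceeds:
  graph.gen: a read changed (report.txt [3, -5, -5]->[9, -2, 7, -2, 2]) — executes, giving [-2, -2, 2, 7, 9].
  meta.gen: a read changed (graph.gen [-5, -5, 3]->[-2, -2, 2, 7, 9]) — executes, giving 14.
  assets.gen: a read changed (meta.gen -7->14) — executes, giving 21.

Demanding assets.gen again yields 21.
3 target commands run: assets.gen, graph.gen, meta.gen.
The nodes whose values change: assets.gen, graph.gen, meta.gen, report.txt.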